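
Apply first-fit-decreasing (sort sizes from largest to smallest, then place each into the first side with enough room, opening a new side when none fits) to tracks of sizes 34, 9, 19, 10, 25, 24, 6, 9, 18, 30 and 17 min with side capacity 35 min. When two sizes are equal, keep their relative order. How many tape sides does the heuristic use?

Sorted descending: 34, 30, 25, 24, 19, 18, 17, 10, 9, 9, 6.
  34 → side 1 (new)  [load 34/35]
  30 → side 2 (new)  [load 30/35]
  25 → side 3 (new)  [load 25/35]
  24 → side 4 (new)  [load 24/35]
  19 → side 5 (new)  [load 19/35]
  18 → side 6 (new)  [load 18/35]
  17 → side 6  [load 35/35]
  10 → side 3  [load 35/35]
  9 → side 4  [load 33/35]
  9 → side 5  [load 28/35]
  6 → side 5  [load 34/35]
6 tape sides opened.

6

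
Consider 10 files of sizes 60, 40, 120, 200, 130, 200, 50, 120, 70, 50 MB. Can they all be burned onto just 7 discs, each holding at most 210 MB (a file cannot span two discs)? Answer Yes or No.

Yes

A valid assignment using 6 discs:
  disc 1: 200 = 200
  disc 2: 200 = 200
  disc 3: 130 + 70 = 200
  disc 4: 120 + 60 = 180
  disc 5: 120 + 50 + 40 = 210
  disc 6: 50 = 50
That uses only 6 ≤ 7, so 7 discs are enough.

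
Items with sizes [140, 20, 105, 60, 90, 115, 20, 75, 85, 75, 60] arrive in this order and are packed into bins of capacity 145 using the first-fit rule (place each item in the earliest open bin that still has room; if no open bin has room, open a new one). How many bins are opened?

7

  140 → bin 1 (new)  [load 140/145]
  20 → bin 2 (new)  [load 20/145]
  105 → bin 2  [load 125/145]
  60 → bin 3 (new)  [load 60/145]
  90 → bin 4 (new)  [load 90/145]
  115 → bin 5 (new)  [load 115/145]
  20 → bin 2  [load 145/145]
  75 → bin 3  [load 135/145]
  85 → bin 6 (new)  [load 85/145]
  75 → bin 7 (new)  [load 75/145]
  60 → bin 6  [load 145/145]
7 bins opened.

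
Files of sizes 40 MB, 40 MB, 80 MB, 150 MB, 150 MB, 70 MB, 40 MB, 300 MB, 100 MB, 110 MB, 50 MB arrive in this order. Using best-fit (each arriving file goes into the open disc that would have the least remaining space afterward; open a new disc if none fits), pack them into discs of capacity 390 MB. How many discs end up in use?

4

  40 → disc 1 (new)  [load 40/390]
  40 → disc 1  [load 80/390]
  80 → disc 1  [load 160/390]
  150 → disc 1  [load 310/390]
  150 → disc 2 (new)  [load 150/390]
  70 → disc 1  [load 380/390]
  40 → disc 2  [load 190/390]
  300 → disc 3 (new)  [load 300/390]
  100 → disc 2  [load 290/390]
  110 → disc 4 (new)  [load 110/390]
  50 → disc 3  [load 350/390]
4 discs opened.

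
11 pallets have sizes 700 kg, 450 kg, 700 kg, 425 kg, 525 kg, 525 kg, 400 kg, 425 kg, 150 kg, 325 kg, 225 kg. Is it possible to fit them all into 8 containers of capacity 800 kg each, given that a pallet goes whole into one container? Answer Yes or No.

A valid assignment using 8 containers:
  container 1: 700 = 700
  container 2: 700 = 700
  container 3: 525 + 225 = 750
  container 4: 525 + 150 = 675
  container 5: 450 + 325 = 775
  container 6: 425 = 425
  container 7: 425 = 425
  container 8: 400 = 400
Every load is within 800 kg, so 8 containers suffice.

Yes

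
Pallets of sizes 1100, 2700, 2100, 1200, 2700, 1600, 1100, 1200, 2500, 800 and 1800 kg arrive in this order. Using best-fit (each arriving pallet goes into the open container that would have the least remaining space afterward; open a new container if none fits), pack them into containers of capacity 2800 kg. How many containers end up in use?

  1100 → container 1 (new)  [load 1100/2800]
  2700 → container 2 (new)  [load 2700/2800]
  2100 → container 3 (new)  [load 2100/2800]
  1200 → container 1  [load 2300/2800]
  2700 → container 4 (new)  [load 2700/2800]
  1600 → container 5 (new)  [load 1600/2800]
  1100 → container 5  [load 2700/2800]
  1200 → container 6 (new)  [load 1200/2800]
  2500 → container 7 (new)  [load 2500/2800]
  800 → container 6  [load 2000/2800]
  1800 → container 8 (new)  [load 1800/2800]
8 containers opened.

8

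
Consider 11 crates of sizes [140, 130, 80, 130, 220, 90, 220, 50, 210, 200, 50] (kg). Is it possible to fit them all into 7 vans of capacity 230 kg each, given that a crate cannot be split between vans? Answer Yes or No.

Yes

A valid assignment using 7 vans:
  van 1: 220 = 220
  van 2: 220 = 220
  van 3: 210 = 210
  van 4: 200 = 200
  van 5: 140 + 90 = 230
  van 6: 130 + 80 = 210
  van 7: 130 + 50 + 50 = 230
Every load is within 230 kg, so 7 vans suffice.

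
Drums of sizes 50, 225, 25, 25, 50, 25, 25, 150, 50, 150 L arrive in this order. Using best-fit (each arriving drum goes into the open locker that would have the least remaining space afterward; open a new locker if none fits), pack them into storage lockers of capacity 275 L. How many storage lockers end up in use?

  50 → locker 1 (new)  [load 50/275]
  225 → locker 1  [load 275/275]
  25 → locker 2 (new)  [load 25/275]
  25 → locker 2  [load 50/275]
  50 → locker 2  [load 100/275]
  25 → locker 2  [load 125/275]
  25 → locker 2  [load 150/275]
  150 → locker 3 (new)  [load 150/275]
  50 → locker 2  [load 200/275]
  150 → locker 4 (new)  [load 150/275]
4 storage lockers opened.

4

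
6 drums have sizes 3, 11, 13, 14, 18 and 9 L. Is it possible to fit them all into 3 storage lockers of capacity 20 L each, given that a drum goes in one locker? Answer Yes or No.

Total = 68 L; ⌈68/20⌉ = 4.
At least 4 storage lockers are required, but only 3 are allowed.

No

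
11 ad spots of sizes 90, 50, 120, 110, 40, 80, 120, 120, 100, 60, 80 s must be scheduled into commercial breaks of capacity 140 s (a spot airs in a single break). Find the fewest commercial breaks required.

Total = 120 + 120 + 120 + 110 + 100 + 90 + 80 + 80 + 60 + 50 + 40 = 970 s.
Lower bound: ⌈970/140⌉ = 7 commercial breaks.
Also, 8 ad spots each exceed 70 s, and no two of those can share a break, so at least 8 commercial breaks are needed.
A packing using 8 commercial breaks:
  break 1: 120 = 120
  break 2: 120 = 120
  break 3: 120 = 120
  break 4: 110 = 110
  break 5: 100 + 40 = 140
  break 6: 90 + 50 = 140
  break 7: 80 + 60 = 140
  break 8: 80 = 80
This matches the lower bound, so 8 is optimal.

8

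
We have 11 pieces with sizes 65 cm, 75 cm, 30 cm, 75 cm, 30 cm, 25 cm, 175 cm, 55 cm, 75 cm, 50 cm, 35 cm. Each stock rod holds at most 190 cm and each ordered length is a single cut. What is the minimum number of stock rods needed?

4

Total = 175 + 75 + 75 + 75 + 65 + 55 + 50 + 35 + 30 + 30 + 25 = 690 cm.
Lower bound: ⌈690/190⌉ = 4 stock rods.
A packing using 4 stock rods:
  stock rod 1: 175 = 175
  stock rod 2: 75 + 75 + 35 = 185
  stock rod 3: 75 + 65 + 50 = 190
  stock rod 4: 55 + 30 + 30 + 25 = 140
This matches the lower bound, so 4 is optimal.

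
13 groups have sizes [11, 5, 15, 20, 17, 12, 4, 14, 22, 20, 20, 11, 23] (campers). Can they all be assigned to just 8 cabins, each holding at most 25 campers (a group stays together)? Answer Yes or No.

No

Total = 194 campers; ⌈194/25⌉ = 8.
The bound of 8 does not rule out 8, but exhaustive search shows no assignment into 8 cabins of capacity 25 campers exists — the minimum is 9.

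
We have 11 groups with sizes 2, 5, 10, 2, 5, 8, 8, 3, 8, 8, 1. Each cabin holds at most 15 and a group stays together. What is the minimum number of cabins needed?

5

Total = 10 + 8 + 8 + 8 + 8 + 5 + 5 + 3 + 2 + 2 + 1 = 60.
Lower bound: ⌈60/15⌉ = 4 cabins.
Also, 5 groups each exceed 15/2, and no two of those can share a cabin, so at least 5 cabins are needed.
A packing using 5 cabins:
  cabin 1: 10 + 5 = 15
  cabin 2: 8 + 5 + 2 = 15
  cabin 3: 8 + 3 + 2 + 1 = 14
  cabin 4: 8 = 8
  cabin 5: 8 = 8
This matches the lower bound, so 5 is optimal.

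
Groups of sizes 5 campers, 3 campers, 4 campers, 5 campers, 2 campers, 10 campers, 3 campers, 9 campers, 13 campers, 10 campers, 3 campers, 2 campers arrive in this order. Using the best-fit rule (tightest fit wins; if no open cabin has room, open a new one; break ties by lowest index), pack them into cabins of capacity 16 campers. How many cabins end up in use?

5

  5 → cabin 1 (new)  [load 5/16]
  3 → cabin 1  [load 8/16]
  4 → cabin 1  [load 12/16]
  5 → cabin 2 (new)  [load 5/16]
  2 → cabin 1  [load 14/16]
  10 → cabin 2  [load 15/16]
  3 → cabin 3 (new)  [load 3/16]
  9 → cabin 3  [load 12/16]
  13 → cabin 4 (new)  [load 13/16]
  10 → cabin 5 (new)  [load 10/16]
  3 → cabin 4  [load 16/16]
  2 → cabin 1  [load 16/16]
5 cabins opened.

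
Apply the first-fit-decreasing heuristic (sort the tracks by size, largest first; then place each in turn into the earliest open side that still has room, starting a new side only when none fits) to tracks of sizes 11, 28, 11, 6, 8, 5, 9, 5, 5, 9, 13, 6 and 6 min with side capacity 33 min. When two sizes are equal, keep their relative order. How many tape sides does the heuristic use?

Sorted descending: 28, 13, 11, 11, 9, 9, 8, 6, 6, 6, 5, 5, 5.
  28 → side 1 (new)  [load 28/33]
  13 → side 2 (new)  [load 13/33]
  11 → side 2  [load 24/33]
  11 → side 3 (new)  [load 11/33]
  9 → side 2  [load 33/33]
  9 → side 3  [load 20/33]
  8 → side 3  [load 28/33]
  6 → side 4 (new)  [load 6/33]
  6 → side 4  [load 12/33]
  6 → side 4  [load 18/33]
  5 → side 1  [load 33/33]
  5 → side 3  [load 33/33]
  5 → side 4  [load 23/33]
4 tape sides opened.

4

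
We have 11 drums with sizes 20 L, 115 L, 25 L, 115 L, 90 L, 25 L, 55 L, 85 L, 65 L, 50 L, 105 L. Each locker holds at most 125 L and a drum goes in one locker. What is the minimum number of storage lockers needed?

7

Total = 115 + 115 + 105 + 90 + 85 + 65 + 55 + 50 + 25 + 25 + 20 = 750 L.
Lower bound: ⌈750/125⌉ = 6 storage lockers.
A packing using 7 storage lockers:
  locker 1: 115 = 115
  locker 2: 115 = 115
  locker 3: 105 + 20 = 125
  locker 4: 90 + 25 = 115
  locker 5: 85 + 25 = 110
  locker 6: 65 + 55 = 120
  locker 7: 50 = 50
No arrangement into 6 storage lockers stays within capacity, so 7 is optimal.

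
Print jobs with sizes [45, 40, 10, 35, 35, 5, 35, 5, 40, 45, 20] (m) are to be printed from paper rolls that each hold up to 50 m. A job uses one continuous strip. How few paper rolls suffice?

8

Total = 45 + 45 + 40 + 40 + 35 + 35 + 35 + 20 + 10 + 5 + 5 = 315 m.
Lower bound: ⌈315/50⌉ = 7 paper rolls.
A packing using 8 paper rolls:
  roll 1: 45 + 5 = 50
  roll 2: 45 + 5 = 50
  roll 3: 40 + 10 = 50
  roll 4: 40 = 40
  roll 5: 35 = 35
  roll 6: 35 = 35
  roll 7: 35 = 35
  roll 8: 20 = 20
No arrangement into 7 paper rolls stays within capacity, so 8 is optimal.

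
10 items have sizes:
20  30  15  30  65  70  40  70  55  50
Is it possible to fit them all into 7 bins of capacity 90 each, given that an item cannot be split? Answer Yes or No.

A valid assignment using 6 bins:
  bin 1: 70 + 20 = 90
  bin 2: 70 + 15 = 85
  bin 3: 65 = 65
  bin 4: 55 + 30 = 85
  bin 5: 50 + 40 = 90
  bin 6: 30 = 30
That uses only 6 ≤ 7, so 7 bins are enough.

Yes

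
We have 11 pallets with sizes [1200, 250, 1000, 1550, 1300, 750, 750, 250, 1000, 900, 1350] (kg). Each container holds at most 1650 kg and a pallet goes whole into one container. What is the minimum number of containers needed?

8

Total = 1550 + 1350 + 1300 + 1200 + 1000 + 1000 + 900 + 750 + 750 + 250 + 250 = 10300 kg.
Lower bound: ⌈10300/1650⌉ = 7 containers.
A packing using 8 containers:
  container 1: 1550 = 1550
  container 2: 1350 + 250 = 1600
  container 3: 1300 + 250 = 1550
  container 4: 1200 = 1200
  container 5: 1000 = 1000
  container 6: 1000 = 1000
  container 7: 900 + 750 = 1650
  container 8: 750 = 750
No arrangement into 7 containers stays within capacity, so 8 is optimal.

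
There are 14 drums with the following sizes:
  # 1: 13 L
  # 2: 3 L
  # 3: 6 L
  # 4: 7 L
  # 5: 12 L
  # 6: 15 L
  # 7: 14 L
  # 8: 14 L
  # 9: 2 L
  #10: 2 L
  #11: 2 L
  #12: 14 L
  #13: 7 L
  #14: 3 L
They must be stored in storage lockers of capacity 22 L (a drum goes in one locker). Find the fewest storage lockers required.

Total = 15 + 14 + 14 + 14 + 13 + 12 + 7 + 7 + 6 + 3 + 3 + 2 + 2 + 2 = 114 L.
Lower bound: ⌈114/22⌉ = 6 storage lockers.
A packing using 6 storage lockers:
  locker 1: 15 + 7 = 22
  locker 2: 14 + 7 = 21
  locker 3: 14 + 6 + 2 = 22
  locker 4: 14 + 3 + 3 + 2 = 22
  locker 5: 13 + 2 = 15
  locker 6: 12 = 12
This matches the lower bound, so 6 is optimal.

6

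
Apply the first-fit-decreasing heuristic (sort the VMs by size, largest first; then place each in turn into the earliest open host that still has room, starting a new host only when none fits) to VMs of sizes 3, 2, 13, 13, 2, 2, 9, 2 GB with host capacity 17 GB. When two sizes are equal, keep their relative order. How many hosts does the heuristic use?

3

Sorted descending: 13, 13, 9, 3, 2, 2, 2, 2.
  13 → host 1 (new)  [load 13/17]
  13 → host 2 (new)  [load 13/17]
  9 → host 3 (new)  [load 9/17]
  3 → host 1  [load 16/17]
  2 → host 2  [load 15/17]
  2 → host 2  [load 17/17]
  2 → host 3  [load 11/17]
  2 → host 3  [load 13/17]
3 hosts opened.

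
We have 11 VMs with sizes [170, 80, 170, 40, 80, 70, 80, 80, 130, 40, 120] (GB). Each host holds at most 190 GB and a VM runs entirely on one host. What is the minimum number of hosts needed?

Total = 170 + 170 + 130 + 120 + 80 + 80 + 80 + 80 + 70 + 40 + 40 = 1060 GB.
Lower bound: ⌈1060/190⌉ = 6 hosts.
A packing using 7 hosts:
  host 1: 170 = 170
  host 2: 170 = 170
  host 3: 130 + 40 = 170
  host 4: 120 + 70 = 190
  host 5: 80 + 80 = 160
  host 6: 80 + 80 = 160
  host 7: 40 = 40
No arrangement into 6 hosts stays within capacity, so 7 is optimal.

7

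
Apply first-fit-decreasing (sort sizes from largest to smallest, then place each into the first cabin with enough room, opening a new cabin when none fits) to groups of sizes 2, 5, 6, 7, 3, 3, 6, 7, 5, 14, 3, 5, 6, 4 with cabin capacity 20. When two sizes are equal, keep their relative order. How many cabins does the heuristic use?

Sorted descending: 14, 7, 7, 6, 6, 6, 5, 5, 5, 4, 3, 3, 3, 2.
  14 → cabin 1 (new)  [load 14/20]
  7 → cabin 2 (new)  [load 7/20]
  7 → cabin 2  [load 14/20]
  6 → cabin 1  [load 20/20]
  6 → cabin 2  [load 20/20]
  6 → cabin 3 (new)  [load 6/20]
  5 → cabin 3  [load 11/20]
  5 → cabin 3  [load 16/20]
  5 → cabin 4 (new)  [load 5/20]
  4 → cabin 3  [load 20/20]
  3 → cabin 4  [load 8/20]
  3 → cabin 4  [load 11/20]
  3 → cabin 4  [load 14/20]
  2 → cabin 4  [load 16/20]
4 cabins opened.

4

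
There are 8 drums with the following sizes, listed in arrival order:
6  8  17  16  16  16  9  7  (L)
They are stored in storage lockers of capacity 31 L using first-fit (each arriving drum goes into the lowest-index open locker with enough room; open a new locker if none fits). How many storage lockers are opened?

  6 → locker 1 (new)  [load 6/31]
  8 → locker 1  [load 14/31]
  17 → locker 1  [load 31/31]
  16 → locker 2 (new)  [load 16/31]
  16 → locker 3 (new)  [load 16/31]
  16 → locker 4 (new)  [load 16/31]
  9 → locker 2  [load 25/31]
  7 → locker 3  [load 23/31]
4 storage lockers opened.

4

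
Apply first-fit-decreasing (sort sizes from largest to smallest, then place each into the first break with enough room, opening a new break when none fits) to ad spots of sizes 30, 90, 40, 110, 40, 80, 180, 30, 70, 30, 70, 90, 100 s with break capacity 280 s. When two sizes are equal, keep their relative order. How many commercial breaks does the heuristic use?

4

Sorted descending: 180, 110, 100, 90, 90, 80, 70, 70, 40, 40, 30, 30, 30.
  180 → break 1 (new)  [load 180/280]
  110 → break 2 (new)  [load 110/280]
  100 → break 1  [load 280/280]
  90 → break 2  [load 200/280]
  90 → break 3 (new)  [load 90/280]
  80 → break 2  [load 280/280]
  70 → break 3  [load 160/280]
  70 → break 3  [load 230/280]
  40 → break 3  [load 270/280]
  40 → break 4 (new)  [load 40/280]
  30 → break 4  [load 70/280]
  30 → break 4  [load 100/280]
  30 → break 4  [load 130/280]
4 commercial breaks opened.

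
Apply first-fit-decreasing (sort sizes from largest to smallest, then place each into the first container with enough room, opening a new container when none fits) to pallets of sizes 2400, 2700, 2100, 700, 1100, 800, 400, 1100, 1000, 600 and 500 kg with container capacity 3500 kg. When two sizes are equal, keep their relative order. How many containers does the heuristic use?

Sorted descending: 2700, 2400, 2100, 1100, 1100, 1000, 800, 700, 600, 500, 400.
  2700 → container 1 (new)  [load 2700/3500]
  2400 → container 2 (new)  [load 2400/3500]
  2100 → container 3 (new)  [load 2100/3500]
  1100 → container 2  [load 3500/3500]
  1100 → container 3  [load 3200/3500]
  1000 → container 4 (new)  [load 1000/3500]
  800 → container 1  [load 3500/3500]
  700 → container 4  [load 1700/3500]
  600 → container 4  [load 2300/3500]
  500 → container 4  [load 2800/3500]
  400 → container 4  [load 3200/3500]
4 containers opened.

4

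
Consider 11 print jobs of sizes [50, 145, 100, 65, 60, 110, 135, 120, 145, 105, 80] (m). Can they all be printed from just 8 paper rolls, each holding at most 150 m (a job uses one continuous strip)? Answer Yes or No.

Total = 1115 m; ⌈1115/150⌉ = 8.
The bound of 8 does not rule out 8, but exhaustive search shows no assignment into 8 paper rolls of capacity 150 m exists — the minimum is 9.

No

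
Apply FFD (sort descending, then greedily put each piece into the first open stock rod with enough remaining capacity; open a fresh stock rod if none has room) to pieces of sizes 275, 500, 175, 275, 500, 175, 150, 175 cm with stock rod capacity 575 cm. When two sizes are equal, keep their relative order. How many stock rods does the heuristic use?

Sorted descending: 500, 500, 275, 275, 175, 175, 175, 150.
  500 → stock rod 1 (new)  [load 500/575]
  500 → stock rod 2 (new)  [load 500/575]
  275 → stock rod 3 (new)  [load 275/575]
  275 → stock rod 3  [load 550/575]
  175 → stock rod 4 (new)  [load 175/575]
  175 → stock rod 4  [load 350/575]
  175 → stock rod 4  [load 525/575]
  150 → stock rod 5 (new)  [load 150/575]
5 stock rods opened.

5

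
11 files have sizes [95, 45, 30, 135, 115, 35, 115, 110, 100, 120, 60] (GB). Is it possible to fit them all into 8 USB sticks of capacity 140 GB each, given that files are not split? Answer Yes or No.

Yes

A valid assignment using 8 USB sticks:
  USB stick 1: 135 = 135
  USB stick 2: 120 = 120
  USB stick 3: 115 = 115
  USB stick 4: 115 = 115
  USB stick 5: 110 + 30 = 140
  USB stick 6: 100 + 35 = 135
  USB stick 7: 95 + 45 = 140
  USB stick 8: 60 = 60
Every load is within 140 GB, so 8 USB sticks suffice.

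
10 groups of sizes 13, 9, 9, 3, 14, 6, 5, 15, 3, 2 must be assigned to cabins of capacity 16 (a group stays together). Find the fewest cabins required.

6

Total = 15 + 14 + 13 + 9 + 9 + 6 + 5 + 3 + 3 + 2 = 79.
Lower bound: ⌈79/16⌉ = 5 cabins.
A packing using 6 cabins:
  cabin 1: 15 = 15
  cabin 2: 14 + 2 = 16
  cabin 3: 13 + 3 = 16
  cabin 4: 9 + 6 = 15
  cabin 5: 9 + 5 = 14
  cabin 6: 3 = 3
No arrangement into 5 cabins stays within capacity, so 6 is optimal.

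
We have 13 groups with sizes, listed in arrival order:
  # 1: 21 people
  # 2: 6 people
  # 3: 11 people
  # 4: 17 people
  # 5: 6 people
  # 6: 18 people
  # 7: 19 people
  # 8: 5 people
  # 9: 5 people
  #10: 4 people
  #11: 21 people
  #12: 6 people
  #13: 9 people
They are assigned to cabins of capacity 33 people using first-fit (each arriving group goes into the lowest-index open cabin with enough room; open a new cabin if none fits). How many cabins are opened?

  21 → cabin 1 (new)  [load 21/33]
  6 → cabin 1  [load 27/33]
  11 → cabin 2 (new)  [load 11/33]
  17 → cabin 2  [load 28/33]
  6 → cabin 1  [load 33/33]
  18 → cabin 3 (new)  [load 18/33]
  19 → cabin 4 (new)  [load 19/33]
  5 → cabin 2  [load 33/33]
  5 → cabin 3  [load 23/33]
  4 → cabin 3  [load 27/33]
  21 → cabin 5 (new)  [load 21/33]
  6 → cabin 3  [load 33/33]
  9 → cabin 4  [load 28/33]
5 cabins opened.

5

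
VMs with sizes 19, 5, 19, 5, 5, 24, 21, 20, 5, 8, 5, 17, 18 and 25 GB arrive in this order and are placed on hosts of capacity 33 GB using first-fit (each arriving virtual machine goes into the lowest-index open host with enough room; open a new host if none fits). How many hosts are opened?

8

  19 → host 1 (new)  [load 19/33]
  5 → host 1  [load 24/33]
  19 → host 2 (new)  [load 19/33]
  5 → host 1  [load 29/33]
  5 → host 2  [load 24/33]
  24 → host 3 (new)  [load 24/33]
  21 → host 4 (new)  [load 21/33]
  20 → host 5 (new)  [load 20/33]
  5 → host 2  [load 29/33]
  8 → host 3  [load 32/33]
  5 → host 4  [load 26/33]
  17 → host 6 (new)  [load 17/33]
  18 → host 7 (new)  [load 18/33]
  25 → host 8 (new)  [load 25/33]
8 hosts opened.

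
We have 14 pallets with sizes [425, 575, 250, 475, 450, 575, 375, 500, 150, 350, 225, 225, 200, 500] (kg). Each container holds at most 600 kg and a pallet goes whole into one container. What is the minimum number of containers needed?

Total = 575 + 575 + 500 + 500 + 475 + 450 + 425 + 375 + 350 + 250 + 225 + 225 + 200 + 150 = 5275 kg.
Lower bound: ⌈5275/600⌉ = 9 containers.
A packing using 10 containers:
  container 1: 575 = 575
  container 2: 575 = 575
  container 3: 500 = 500
  container 4: 500 = 500
  container 5: 475 = 475
  container 6: 450 + 150 = 600
  container 7: 425 = 425
  container 8: 375 + 225 = 600
  container 9: 350 + 250 = 600
  container 10: 225 + 200 = 425
No arrangement into 9 containers stays within capacity, so 10 is optimal.

10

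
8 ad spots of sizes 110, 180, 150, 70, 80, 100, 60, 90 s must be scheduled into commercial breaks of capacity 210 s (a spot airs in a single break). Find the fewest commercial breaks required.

5

Total = 180 + 150 + 110 + 100 + 90 + 80 + 70 + 60 = 840 s.
Lower bound: ⌈840/210⌉ = 4 commercial breaks.
A packing using 5 commercial breaks:
  break 1: 180 = 180
  break 2: 150 + 60 = 210
  break 3: 110 + 100 = 210
  break 4: 90 + 80 = 170
  break 5: 70 = 70
No arrangement into 4 commercial breaks stays within capacity, so 5 is optimal.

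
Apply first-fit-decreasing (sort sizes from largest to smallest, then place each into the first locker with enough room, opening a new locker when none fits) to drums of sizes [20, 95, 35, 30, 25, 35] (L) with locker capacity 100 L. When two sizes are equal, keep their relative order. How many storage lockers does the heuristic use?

3

Sorted descending: 95, 35, 35, 30, 25, 20.
  95 → locker 1 (new)  [load 95/100]
  35 → locker 2 (new)  [load 35/100]
  35 → locker 2  [load 70/100]
  30 → locker 2  [load 100/100]
  25 → locker 3 (new)  [load 25/100]
  20 → locker 3  [load 45/100]
3 storage lockers opened.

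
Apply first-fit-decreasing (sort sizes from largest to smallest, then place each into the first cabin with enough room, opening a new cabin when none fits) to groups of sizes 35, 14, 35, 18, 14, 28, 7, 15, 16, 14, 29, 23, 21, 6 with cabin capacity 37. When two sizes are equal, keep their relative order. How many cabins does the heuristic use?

Sorted descending: 35, 35, 29, 28, 23, 21, 18, 16, 15, 14, 14, 14, 7, 6.
  35 → cabin 1 (new)  [load 35/37]
  35 → cabin 2 (new)  [load 35/37]
  29 → cabin 3 (new)  [load 29/37]
  28 → cabin 4 (new)  [load 28/37]
  23 → cabin 5 (new)  [load 23/37]
  21 → cabin 6 (new)  [load 21/37]
  18 → cabin 7 (new)  [load 18/37]
  16 → cabin 6  [load 37/37]
  15 → cabin 7  [load 33/37]
  14 → cabin 5  [load 37/37]
  14 → cabin 8 (new)  [load 14/37]
  14 → cabin 8  [load 28/37]
  7 → cabin 3  [load 36/37]
  6 → cabin 4  [load 34/37]
8 cabins opened.

8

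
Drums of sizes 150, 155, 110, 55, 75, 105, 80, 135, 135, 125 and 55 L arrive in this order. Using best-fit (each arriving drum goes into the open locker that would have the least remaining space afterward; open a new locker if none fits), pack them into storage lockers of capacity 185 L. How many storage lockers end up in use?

8

  150 → locker 1 (new)  [load 150/185]
  155 → locker 2 (new)  [load 155/185]
  110 → locker 3 (new)  [load 110/185]
  55 → locker 3  [load 165/185]
  75 → locker 4 (new)  [load 75/185]
  105 → locker 4  [load 180/185]
  80 → locker 5 (new)  [load 80/185]
  135 → locker 6 (new)  [load 135/185]
  135 → locker 7 (new)  [load 135/185]
  125 → locker 8 (new)  [load 125/185]
  55 → locker 8  [load 180/185]
8 storage lockers opened.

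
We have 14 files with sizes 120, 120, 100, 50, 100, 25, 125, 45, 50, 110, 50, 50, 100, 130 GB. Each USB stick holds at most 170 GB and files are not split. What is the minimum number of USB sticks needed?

Total = 130 + 125 + 120 + 120 + 110 + 100 + 100 + 100 + 50 + 50 + 50 + 50 + 45 + 25 = 1175 GB.
Lower bound: ⌈1175/170⌉ = 7 USB sticks.
Also, 8 files each exceed 85 GB, and no two of those can share a USB stick, so at least 8 USB sticks are needed.
A packing using 8 USB sticks:
  USB stick 1: 130 + 25 = 155
  USB stick 2: 125 + 45 = 170
  USB stick 3: 120 + 50 = 170
  USB stick 4: 120 + 50 = 170
  USB stick 5: 110 + 50 = 160
  USB stick 6: 100 + 50 = 150
  USB stick 7: 100 = 100
  USB stick 8: 100 = 100
This matches the lower bound, so 8 is optimal.

8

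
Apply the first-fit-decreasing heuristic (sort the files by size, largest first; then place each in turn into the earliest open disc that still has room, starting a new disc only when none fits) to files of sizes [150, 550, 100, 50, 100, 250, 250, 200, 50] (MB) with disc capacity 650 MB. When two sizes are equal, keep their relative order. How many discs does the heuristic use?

3

Sorted descending: 550, 250, 250, 200, 150, 100, 100, 50, 50.
  550 → disc 1 (new)  [load 550/650]
  250 → disc 2 (new)  [load 250/650]
  250 → disc 2  [load 500/650]
  200 → disc 3 (new)  [load 200/650]
  150 → disc 2  [load 650/650]
  100 → disc 1  [load 650/650]
  100 → disc 3  [load 300/650]
  50 → disc 3  [load 350/650]
  50 → disc 3  [load 400/650]
3 discs opened.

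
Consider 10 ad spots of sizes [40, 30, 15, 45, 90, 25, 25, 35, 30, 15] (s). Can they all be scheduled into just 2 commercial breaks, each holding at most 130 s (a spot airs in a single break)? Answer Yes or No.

Total = 350 s; ⌈350/130⌉ = 3.
At least 3 commercial breaks are required, but only 2 are allowed.

No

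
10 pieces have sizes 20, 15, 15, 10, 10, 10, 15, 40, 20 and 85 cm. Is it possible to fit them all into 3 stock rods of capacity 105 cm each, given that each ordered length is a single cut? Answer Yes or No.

A valid assignment using 3 stock rods:
  stock rod 1: 85 + 20 = 105
  stock rod 2: 40 + 20 + 15 + 15 + 15 = 105
  stock rod 3: 10 + 10 + 10 = 30
Every load is within 105 cm, so 3 stock rods suffice.

Yes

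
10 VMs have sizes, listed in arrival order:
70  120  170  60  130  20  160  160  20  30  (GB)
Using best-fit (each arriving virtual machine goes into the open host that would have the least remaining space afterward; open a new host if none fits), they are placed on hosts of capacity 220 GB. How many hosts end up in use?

5

  70 → host 1 (new)  [load 70/220]
  120 → host 1  [load 190/220]
  170 → host 2 (new)  [load 170/220]
  60 → host 3 (new)  [load 60/220]
  130 → host 3  [load 190/220]
  20 → host 1  [load 210/220]
  160 → host 4 (new)  [load 160/220]
  160 → host 5 (new)  [load 160/220]
  20 → host 3  [load 210/220]
  30 → host 2  [load 200/220]
5 hosts opened.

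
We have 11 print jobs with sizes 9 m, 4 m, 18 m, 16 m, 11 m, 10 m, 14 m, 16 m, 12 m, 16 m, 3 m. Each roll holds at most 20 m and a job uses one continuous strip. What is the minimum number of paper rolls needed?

8

Total = 18 + 16 + 16 + 16 + 14 + 12 + 11 + 10 + 9 + 4 + 3 = 129 m.
Lower bound: ⌈129/20⌉ = 7 paper rolls.
A packing using 8 paper rolls:
  roll 1: 18 = 18
  roll 2: 16 + 4 = 20
  roll 3: 16 + 3 = 19
  roll 4: 16 = 16
  roll 5: 14 = 14
  roll 6: 12 = 12
  roll 7: 11 + 9 = 20
  roll 8: 10 = 10
No arrangement into 7 paper rolls stays within capacity, so 8 is optimal.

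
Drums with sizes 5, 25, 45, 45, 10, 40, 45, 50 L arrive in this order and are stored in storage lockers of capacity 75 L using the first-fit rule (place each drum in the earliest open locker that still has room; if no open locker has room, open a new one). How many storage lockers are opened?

5

  5 → locker 1 (new)  [load 5/75]
  25 → locker 1  [load 30/75]
  45 → locker 1  [load 75/75]
  45 → locker 2 (new)  [load 45/75]
  10 → locker 2  [load 55/75]
  40 → locker 3 (new)  [load 40/75]
  45 → locker 4 (new)  [load 45/75]
  50 → locker 5 (new)  [load 50/75]
5 storage lockers opened.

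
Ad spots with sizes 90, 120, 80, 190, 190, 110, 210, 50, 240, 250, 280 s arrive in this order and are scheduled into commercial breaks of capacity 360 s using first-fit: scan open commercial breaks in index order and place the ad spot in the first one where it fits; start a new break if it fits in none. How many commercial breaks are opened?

  90 → break 1 (new)  [load 90/360]
  120 → break 1  [load 210/360]
  80 → break 1  [load 290/360]
  190 → break 2 (new)  [load 190/360]
  190 → break 3 (new)  [load 190/360]
  110 → break 2  [load 300/360]
  210 → break 4 (new)  [load 210/360]
  50 → break 1  [load 340/360]
  240 → break 5 (new)  [load 240/360]
  250 → break 6 (new)  [load 250/360]
  280 → break 7 (new)  [load 280/360]
7 commercial breaks opened.

7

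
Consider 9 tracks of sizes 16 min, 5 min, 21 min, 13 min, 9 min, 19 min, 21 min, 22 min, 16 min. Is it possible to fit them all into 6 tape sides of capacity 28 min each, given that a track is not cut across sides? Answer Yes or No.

No

Total = 142 min; ⌈142/28⌉ = 6.
The bound of 6 does not rule out 6, but exhaustive search shows no assignment into 6 tape sides of capacity 28 min exists — the minimum is 7.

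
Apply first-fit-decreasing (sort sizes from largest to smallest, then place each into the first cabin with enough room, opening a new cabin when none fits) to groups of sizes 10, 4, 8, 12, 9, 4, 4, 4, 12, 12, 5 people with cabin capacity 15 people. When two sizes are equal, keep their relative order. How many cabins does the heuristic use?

7

Sorted descending: 12, 12, 12, 10, 9, 8, 5, 4, 4, 4, 4.
  12 → cabin 1 (new)  [load 12/15]
  12 → cabin 2 (new)  [load 12/15]
  12 → cabin 3 (new)  [load 12/15]
  10 → cabin 4 (new)  [load 10/15]
  9 → cabin 5 (new)  [load 9/15]
  8 → cabin 6 (new)  [load 8/15]
  5 → cabin 4  [load 15/15]
  4 → cabin 5  [load 13/15]
  4 → cabin 6  [load 12/15]
  4 → cabin 7 (new)  [load 4/15]
  4 → cabin 7  [load 8/15]
7 cabins opened.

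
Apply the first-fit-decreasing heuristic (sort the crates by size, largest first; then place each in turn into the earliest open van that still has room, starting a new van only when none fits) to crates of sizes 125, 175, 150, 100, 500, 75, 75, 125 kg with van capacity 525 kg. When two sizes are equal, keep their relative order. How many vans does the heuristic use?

3

Sorted descending: 500, 175, 150, 125, 125, 100, 75, 75.
  500 → van 1 (new)  [load 500/525]
  175 → van 2 (new)  [load 175/525]
  150 → van 2  [load 325/525]
  125 → van 2  [load 450/525]
  125 → van 3 (new)  [load 125/525]
  100 → van 3  [load 225/525]
  75 → van 2  [load 525/525]
  75 → van 3  [load 300/525]
3 vans opened.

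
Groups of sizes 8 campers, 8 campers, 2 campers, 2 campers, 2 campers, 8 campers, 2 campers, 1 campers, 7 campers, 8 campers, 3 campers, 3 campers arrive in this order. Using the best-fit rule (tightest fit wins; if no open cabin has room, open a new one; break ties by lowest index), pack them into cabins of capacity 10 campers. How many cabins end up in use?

6

  8 → cabin 1 (new)  [load 8/10]
  8 → cabin 2 (new)  [load 8/10]
  2 → cabin 1  [load 10/10]
  2 → cabin 2  [load 10/10]
  2 → cabin 3 (new)  [load 2/10]
  8 → cabin 3  [load 10/10]
  2 → cabin 4 (new)  [load 2/10]
  1 → cabin 4  [load 3/10]
  7 → cabin 4  [load 10/10]
  8 → cabin 5 (new)  [load 8/10]
  3 → cabin 6 (new)  [load 3/10]
  3 → cabin 6  [load 6/10]
6 cabins opened.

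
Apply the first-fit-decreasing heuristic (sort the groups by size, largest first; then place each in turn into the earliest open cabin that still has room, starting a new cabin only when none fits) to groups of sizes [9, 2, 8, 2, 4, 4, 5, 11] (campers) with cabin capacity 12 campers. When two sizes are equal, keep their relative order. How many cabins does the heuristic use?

4

Sorted descending: 11, 9, 8, 5, 4, 4, 2, 2.
  11 → cabin 1 (new)  [load 11/12]
  9 → cabin 2 (new)  [load 9/12]
  8 → cabin 3 (new)  [load 8/12]
  5 → cabin 4 (new)  [load 5/12]
  4 → cabin 3  [load 12/12]
  4 → cabin 4  [load 9/12]
  2 → cabin 2  [load 11/12]
  2 → cabin 4  [load 11/12]
4 cabins opened.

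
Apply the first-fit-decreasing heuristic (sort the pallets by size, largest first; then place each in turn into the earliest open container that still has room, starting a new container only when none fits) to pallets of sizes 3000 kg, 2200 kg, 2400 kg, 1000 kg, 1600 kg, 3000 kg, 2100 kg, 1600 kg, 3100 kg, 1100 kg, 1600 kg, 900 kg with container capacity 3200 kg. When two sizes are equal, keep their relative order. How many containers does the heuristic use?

8

Sorted descending: 3100, 3000, 3000, 2400, 2200, 2100, 1600, 1600, 1600, 1100, 1000, 900.
  3100 → container 1 (new)  [load 3100/3200]
  3000 → container 2 (new)  [load 3000/3200]
  3000 → container 3 (new)  [load 3000/3200]
  2400 → container 4 (new)  [load 2400/3200]
  2200 → container 5 (new)  [load 2200/3200]
  2100 → container 6 (new)  [load 2100/3200]
  1600 → container 7 (new)  [load 1600/3200]
  1600 → container 7  [load 3200/3200]
  1600 → container 8 (new)  [load 1600/3200]
  1100 → container 6  [load 3200/3200]
  1000 → container 5  [load 3200/3200]
  900 → container 8  [load 2500/3200]
8 containers opened.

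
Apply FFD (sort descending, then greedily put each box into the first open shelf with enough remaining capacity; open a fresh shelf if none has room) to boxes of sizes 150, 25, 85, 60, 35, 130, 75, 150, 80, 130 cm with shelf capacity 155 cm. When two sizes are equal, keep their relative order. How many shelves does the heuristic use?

7

Sorted descending: 150, 150, 130, 130, 85, 80, 75, 60, 35, 25.
  150 → shelf 1 (new)  [load 150/155]
  150 → shelf 2 (new)  [load 150/155]
  130 → shelf 3 (new)  [load 130/155]
  130 → shelf 4 (new)  [load 130/155]
  85 → shelf 5 (new)  [load 85/155]
  80 → shelf 6 (new)  [load 80/155]
  75 → shelf 6  [load 155/155]
  60 → shelf 5  [load 145/155]
  35 → shelf 7 (new)  [load 35/155]
  25 → shelf 3  [load 155/155]
7 shelves opened.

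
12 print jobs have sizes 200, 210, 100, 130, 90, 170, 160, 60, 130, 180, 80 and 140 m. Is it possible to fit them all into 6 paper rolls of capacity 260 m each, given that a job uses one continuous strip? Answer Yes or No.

Total = 1650 m; ⌈1650/260⌉ = 7.
At least 7 paper rolls are required, but only 6 are allowed.

No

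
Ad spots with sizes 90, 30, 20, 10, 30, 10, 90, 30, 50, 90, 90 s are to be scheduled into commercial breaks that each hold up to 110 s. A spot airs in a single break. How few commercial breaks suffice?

6

Total = 90 + 90 + 90 + 90 + 50 + 30 + 30 + 30 + 20 + 10 + 10 = 540 s.
Lower bound: ⌈540/110⌉ = 5 commercial breaks.
A packing using 6 commercial breaks:
  break 1: 90 + 20 = 110
  break 2: 90 + 10 + 10 = 110
  break 3: 90 = 90
  break 4: 90 = 90
  break 5: 50 + 30 + 30 = 110
  break 6: 30 = 30
No arrangement into 5 commercial breaks stays within capacity, so 6 is optimal.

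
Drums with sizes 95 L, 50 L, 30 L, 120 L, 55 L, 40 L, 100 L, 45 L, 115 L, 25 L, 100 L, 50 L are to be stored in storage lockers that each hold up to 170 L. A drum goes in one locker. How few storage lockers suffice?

5

Total = 120 + 115 + 100 + 100 + 95 + 55 + 50 + 50 + 45 + 40 + 30 + 25 = 825 L.
Lower bound: ⌈825/170⌉ = 5 storage lockers.
A packing using 5 storage lockers:
  locker 1: 120 + 50 = 170
  locker 2: 115 + 55 = 170
  locker 3: 100 + 50 = 150
  locker 4: 100 + 45 + 25 = 170
  locker 5: 95 + 40 + 30 = 165
This matches the lower bound, so 5 is optimal.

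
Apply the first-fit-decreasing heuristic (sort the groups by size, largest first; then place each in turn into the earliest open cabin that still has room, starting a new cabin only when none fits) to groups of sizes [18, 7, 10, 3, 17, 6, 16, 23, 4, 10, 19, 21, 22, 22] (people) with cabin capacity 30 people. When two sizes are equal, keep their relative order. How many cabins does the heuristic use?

8

Sorted descending: 23, 22, 22, 21, 19, 18, 17, 16, 10, 10, 7, 6, 4, 3.
  23 → cabin 1 (new)  [load 23/30]
  22 → cabin 2 (new)  [load 22/30]
  22 → cabin 3 (new)  [load 22/30]
  21 → cabin 4 (new)  [load 21/30]
  19 → cabin 5 (new)  [load 19/30]
  18 → cabin 6 (new)  [load 18/30]
  17 → cabin 7 (new)  [load 17/30]
  16 → cabin 8 (new)  [load 16/30]
  10 → cabin 5  [load 29/30]
  10 → cabin 6  [load 28/30]
  7 → cabin 1  [load 30/30]
  6 → cabin 2  [load 28/30]
  4 → cabin 3  [load 26/30]
  3 → cabin 3  [load 29/30]
8 cabins opened.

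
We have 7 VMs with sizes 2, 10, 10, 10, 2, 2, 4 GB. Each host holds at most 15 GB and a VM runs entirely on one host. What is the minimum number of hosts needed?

Total = 10 + 10 + 10 + 4 + 2 + 2 + 2 = 40 GB.
Lower bound: ⌈40/15⌉ = 3 hosts.
A packing using 3 hosts:
  host 1: 10 + 4 = 14
  host 2: 10 + 2 + 2 = 14
  host 3: 10 + 2 = 12
This matches the lower bound, so 3 is optimal.

3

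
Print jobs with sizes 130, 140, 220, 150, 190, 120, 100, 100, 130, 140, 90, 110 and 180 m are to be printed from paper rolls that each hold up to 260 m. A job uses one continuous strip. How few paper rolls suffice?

Total = 220 + 190 + 180 + 150 + 140 + 140 + 130 + 130 + 120 + 110 + 100 + 100 + 90 = 1800 m.
Lower bound: ⌈1800/260⌉ = 7 paper rolls.
A packing using 8 paper rolls:
  roll 1: 220 = 220
  roll 2: 190 = 190
  roll 3: 180 = 180
  roll 4: 150 + 110 = 260
  roll 5: 140 + 120 = 260
  roll 6: 140 + 100 = 240
  roll 7: 130 + 130 = 260
  roll 8: 100 + 90 = 190
No arrangement into 7 paper rolls stays within capacity, so 8 is optimal.

8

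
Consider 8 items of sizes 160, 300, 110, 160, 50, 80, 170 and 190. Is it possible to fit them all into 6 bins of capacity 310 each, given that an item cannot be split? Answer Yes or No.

Yes

A valid assignment using 5 bins:
  bin 1: 300 = 300
  bin 2: 190 + 110 = 300
  bin 3: 170 + 80 + 50 = 300
  bin 4: 160 = 160
  bin 5: 160 = 160
That uses only 5 ≤ 6, so 6 bins are enough.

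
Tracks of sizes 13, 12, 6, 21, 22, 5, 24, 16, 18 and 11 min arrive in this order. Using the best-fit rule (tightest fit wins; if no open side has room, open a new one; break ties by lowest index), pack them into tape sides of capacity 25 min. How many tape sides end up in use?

7

  13 → side 1 (new)  [load 13/25]
  12 → side 1  [load 25/25]
  6 → side 2 (new)  [load 6/25]
  21 → side 3 (new)  [load 21/25]
  22 → side 4 (new)  [load 22/25]
  5 → side 2  [load 11/25]
  24 → side 5 (new)  [load 24/25]
  16 → side 6 (new)  [load 16/25]
  18 → side 7 (new)  [load 18/25]
  11 → side 2  [load 22/25]
7 tape sides opened.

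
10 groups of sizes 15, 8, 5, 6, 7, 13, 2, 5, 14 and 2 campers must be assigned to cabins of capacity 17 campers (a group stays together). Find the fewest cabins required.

5

Total = 15 + 14 + 13 + 8 + 7 + 6 + 5 + 5 + 2 + 2 = 77 campers.
Lower bound: ⌈77/17⌉ = 5 cabins.
A packing using 5 cabins:
  cabin 1: 15 + 2 = 17
  cabin 2: 14 + 2 = 16
  cabin 3: 13 = 13
  cabin 4: 8 + 7 = 15
  cabin 5: 6 + 5 + 5 = 16
This matches the lower bound, so 5 is optimal.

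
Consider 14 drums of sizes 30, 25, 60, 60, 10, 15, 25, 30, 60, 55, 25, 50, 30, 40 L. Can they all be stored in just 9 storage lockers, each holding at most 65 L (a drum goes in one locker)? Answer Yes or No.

A valid assignment using 9 storage lockers:
  locker 1: 60 = 60
  locker 2: 60 = 60
  locker 3: 60 = 60
  locker 4: 55 + 10 = 65
  locker 5: 50 + 15 = 65
  locker 6: 40 + 25 = 65
  locker 7: 30 + 30 = 60
  locker 8: 30 + 25 = 55
  locker 9: 25 = 25
Every load is within 65 L, so 9 storage lockers suffice.

Yes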